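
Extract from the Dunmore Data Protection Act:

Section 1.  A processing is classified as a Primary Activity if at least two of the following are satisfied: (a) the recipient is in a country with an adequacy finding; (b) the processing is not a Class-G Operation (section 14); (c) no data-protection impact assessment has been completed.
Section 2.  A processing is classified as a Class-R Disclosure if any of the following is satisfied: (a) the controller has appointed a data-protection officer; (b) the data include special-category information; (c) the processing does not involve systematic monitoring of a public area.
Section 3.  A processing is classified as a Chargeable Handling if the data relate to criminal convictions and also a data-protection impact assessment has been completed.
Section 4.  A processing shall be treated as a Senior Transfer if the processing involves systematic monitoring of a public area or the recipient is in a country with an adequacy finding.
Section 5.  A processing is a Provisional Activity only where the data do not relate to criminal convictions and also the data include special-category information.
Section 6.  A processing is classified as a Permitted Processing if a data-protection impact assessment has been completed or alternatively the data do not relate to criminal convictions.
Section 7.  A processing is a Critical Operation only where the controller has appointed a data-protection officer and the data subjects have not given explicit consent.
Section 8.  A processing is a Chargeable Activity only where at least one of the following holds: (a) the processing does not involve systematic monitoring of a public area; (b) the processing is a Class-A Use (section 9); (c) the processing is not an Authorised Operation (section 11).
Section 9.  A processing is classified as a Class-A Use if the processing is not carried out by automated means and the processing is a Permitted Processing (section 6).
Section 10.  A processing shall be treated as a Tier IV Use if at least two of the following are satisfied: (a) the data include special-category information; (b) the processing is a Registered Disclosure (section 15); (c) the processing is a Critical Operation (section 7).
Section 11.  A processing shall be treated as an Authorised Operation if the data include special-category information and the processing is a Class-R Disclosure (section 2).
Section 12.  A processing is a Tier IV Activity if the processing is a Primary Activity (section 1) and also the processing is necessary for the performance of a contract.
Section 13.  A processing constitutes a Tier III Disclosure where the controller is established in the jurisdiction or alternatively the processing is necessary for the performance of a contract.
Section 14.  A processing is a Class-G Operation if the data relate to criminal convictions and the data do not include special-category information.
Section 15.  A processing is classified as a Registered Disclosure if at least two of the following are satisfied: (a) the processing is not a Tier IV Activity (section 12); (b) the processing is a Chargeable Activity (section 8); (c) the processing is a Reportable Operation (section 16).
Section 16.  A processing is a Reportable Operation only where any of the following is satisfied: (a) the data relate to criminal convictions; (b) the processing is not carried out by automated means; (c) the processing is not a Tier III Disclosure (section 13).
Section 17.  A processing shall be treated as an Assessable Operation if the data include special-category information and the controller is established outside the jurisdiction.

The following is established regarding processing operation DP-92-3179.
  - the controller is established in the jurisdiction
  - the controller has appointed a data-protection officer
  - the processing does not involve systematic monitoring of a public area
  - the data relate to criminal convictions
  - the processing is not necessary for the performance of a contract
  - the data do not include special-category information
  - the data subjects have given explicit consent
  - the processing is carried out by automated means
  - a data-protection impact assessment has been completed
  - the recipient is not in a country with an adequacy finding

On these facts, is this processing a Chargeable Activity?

Yes

Under section 6: a data-protection impact assessment has been completed? yes; or the data do not relate to criminal convictions? no. So the processing is a Permitted Processing.
Under section 9: the processing is not carried out by automated means? no; and Permitted Processing (section 6)? yes. So the processing is not a Class-A Use.
Under section 2: the controller has appointed a data-protection officer? yes; or the data include special-category information? no; or the processing does not involve systematic monitoring of a public area? yes. So the processing is a Class-R Disclosure.
Under section 11: the data include special-category information? no; and Class-R Disclosure (section 2)? yes. So the processing is not an Authorised Operation.
Under section 8: the processing does not involve systematic monitoring of a public area? yes; or Class-A Use (section 9)? no; or not an Authorised Operation (section 11)? yes. So the processing is a Chargeable Activity.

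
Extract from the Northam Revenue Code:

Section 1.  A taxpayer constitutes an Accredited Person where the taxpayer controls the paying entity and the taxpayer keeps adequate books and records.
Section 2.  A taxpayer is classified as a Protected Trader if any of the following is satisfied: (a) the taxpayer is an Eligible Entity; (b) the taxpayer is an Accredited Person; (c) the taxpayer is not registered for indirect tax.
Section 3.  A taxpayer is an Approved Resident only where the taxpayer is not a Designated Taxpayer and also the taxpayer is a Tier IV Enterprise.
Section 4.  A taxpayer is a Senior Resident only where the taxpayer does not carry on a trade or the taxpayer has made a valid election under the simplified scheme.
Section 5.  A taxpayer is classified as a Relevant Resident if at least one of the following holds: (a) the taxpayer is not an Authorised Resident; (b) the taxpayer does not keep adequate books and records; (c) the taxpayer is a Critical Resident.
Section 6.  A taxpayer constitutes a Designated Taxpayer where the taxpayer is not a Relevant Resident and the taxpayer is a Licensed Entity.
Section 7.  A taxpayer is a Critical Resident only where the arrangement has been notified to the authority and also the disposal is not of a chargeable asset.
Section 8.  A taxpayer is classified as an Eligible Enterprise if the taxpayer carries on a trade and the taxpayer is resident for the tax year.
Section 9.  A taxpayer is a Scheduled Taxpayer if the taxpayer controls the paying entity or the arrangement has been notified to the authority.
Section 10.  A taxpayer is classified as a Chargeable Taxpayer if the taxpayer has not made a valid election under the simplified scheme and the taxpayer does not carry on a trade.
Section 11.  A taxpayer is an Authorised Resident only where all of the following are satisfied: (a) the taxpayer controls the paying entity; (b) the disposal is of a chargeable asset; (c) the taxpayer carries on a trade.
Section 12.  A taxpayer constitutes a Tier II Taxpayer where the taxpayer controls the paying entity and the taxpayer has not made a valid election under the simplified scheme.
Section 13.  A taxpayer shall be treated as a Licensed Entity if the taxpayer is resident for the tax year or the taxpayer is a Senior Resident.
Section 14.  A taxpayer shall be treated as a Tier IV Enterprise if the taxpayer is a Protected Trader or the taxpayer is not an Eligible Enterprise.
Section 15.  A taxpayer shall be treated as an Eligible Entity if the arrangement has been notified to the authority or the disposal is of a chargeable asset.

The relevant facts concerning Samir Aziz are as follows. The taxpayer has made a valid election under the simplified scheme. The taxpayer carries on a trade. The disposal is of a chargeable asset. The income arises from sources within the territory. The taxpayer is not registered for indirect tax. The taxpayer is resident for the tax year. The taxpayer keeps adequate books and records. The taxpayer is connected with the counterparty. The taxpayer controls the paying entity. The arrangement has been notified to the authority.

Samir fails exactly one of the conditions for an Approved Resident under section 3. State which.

section 11 — Authorised Resident: [the taxpayer controls the paying entity? yes] AND [the disposal is of a chargeable asset? yes] AND [the taxpayer carries on a trade? yes] → satisfied.
section 7 — Critical Resident: [the arrangement has been notified to the authority? yes] AND [the disposal is not of a chargeable asset? no] → not satisfied.
section 5 — Relevant Resident: [not an Authorised Resident (section 11)? no] OR [the taxpayer does not keep adequate books and records? no] OR [Critical Resident (section 7)? no] → not satisfied.
section 4 — Senior Resident: [the taxpayer does not carry on a trade? no] OR [the taxpayer has made a valid election under the simplified scheme? yes] → satisfied.
section 13 — Licensed Entity: [the taxpayer is resident for the tax year? yes] OR [Senior Resident (section 4)? yes] → satisfied.
section 6 — Designated Taxpayer: [not a Relevant Resident (section 5)? yes] AND [Licensed Entity (section 13)? yes] → satisfied.
section 15 — Eligible Entity: [the arrangement has been notified to the authority? yes] OR [the disposal is of a chargeable asset? yes] → satisfied.
section 1 — Accredited Person: [the taxpayer controls the paying entity? yes] AND [the taxpayer keeps adequate books and records? yes] → satisfied.
section 2 — Protected Trader: [Eligible Entity (section 15)? yes] OR [Accredited Person (section 1)? yes] OR [the taxpayer is not registered for indirect tax? yes] → satisfied.
section 8 — Eligible Enterprise: [the taxpayer carries on a trade? yes] AND [the taxpayer is resident for the tax year? yes] → satisfied.
section 14 — Tier IV Enterprise: [Protected Trader (section 2)? yes] OR [not an Eligible Enterprise (section 8)? no] → satisfied.
section 3 — Approved Resident: [not a Designated Taxpayer (section 6)? no] AND [Tier IV Enterprise (section 14)? yes] → not satisfied.

Designated Taxpayer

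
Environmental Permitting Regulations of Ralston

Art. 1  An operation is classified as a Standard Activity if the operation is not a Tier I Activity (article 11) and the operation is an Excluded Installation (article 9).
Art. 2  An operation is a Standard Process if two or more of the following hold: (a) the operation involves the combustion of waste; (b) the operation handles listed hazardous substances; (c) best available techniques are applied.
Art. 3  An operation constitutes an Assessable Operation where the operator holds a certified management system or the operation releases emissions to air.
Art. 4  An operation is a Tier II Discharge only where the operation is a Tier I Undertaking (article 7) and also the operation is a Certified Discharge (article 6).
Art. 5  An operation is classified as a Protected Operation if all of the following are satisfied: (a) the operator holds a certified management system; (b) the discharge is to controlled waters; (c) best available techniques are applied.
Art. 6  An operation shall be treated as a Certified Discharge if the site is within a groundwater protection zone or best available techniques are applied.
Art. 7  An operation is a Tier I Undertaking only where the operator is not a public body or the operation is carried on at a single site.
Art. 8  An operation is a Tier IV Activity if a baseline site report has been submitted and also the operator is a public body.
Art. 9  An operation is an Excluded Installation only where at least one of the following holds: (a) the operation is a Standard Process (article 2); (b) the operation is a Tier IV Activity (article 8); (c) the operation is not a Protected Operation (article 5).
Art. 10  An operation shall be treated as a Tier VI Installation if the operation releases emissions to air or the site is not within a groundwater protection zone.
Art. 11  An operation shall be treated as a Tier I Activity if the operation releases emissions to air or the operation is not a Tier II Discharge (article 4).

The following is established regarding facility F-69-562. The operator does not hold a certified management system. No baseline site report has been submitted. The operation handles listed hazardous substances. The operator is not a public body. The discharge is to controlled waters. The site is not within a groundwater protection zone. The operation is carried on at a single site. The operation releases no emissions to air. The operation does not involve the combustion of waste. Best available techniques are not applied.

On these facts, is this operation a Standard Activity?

Under article 7: the operator is not a public body? yes; or the operation is carried on at a single site? yes. So the operation is a Tier I Undertaking.
Under article 6: the site is within a groundwater protection zone? no; or best available techniques are applied? no. So the operation is not a Certified Discharge.
Under article 4: Tier I Undertaking (article 7)? yes; and Certified Discharge (article 6)? no. So the operation is not a Tier II Discharge.
Under article 11: the operation releases emissions to air? no; or not a Tier II Discharge (article 4)? yes. So the operation is a Tier I Activity.
Under article 2: the operation involves the combustion of waste? no; the operation handles listed hazardous substances? yes; best available techniques are applied? no — 1 of 3 hold (need ≥2) → not satisfied.
Under article 8: a baseline site report has been submitted? no; and the operator is a public body? no. So the operation is not a Tier IV Activity.
Under article 5: the operator holds a certified management system? no; and the discharge is to controlled waters? yes; and best available techniques are applied? no. So the operation is not a Protected Operation.
Under article 9: Standard Process (article 2)? no; or Tier IV Activity (article 8)? no; or not a Protected Operation (article 5)? yes. So the operation is an Excluded Installation.
Under article 1: not a Tier I Activity (article 11)? no; and Excluded Installation (article 9)? yes. So the operation is not a Standard Activity.

No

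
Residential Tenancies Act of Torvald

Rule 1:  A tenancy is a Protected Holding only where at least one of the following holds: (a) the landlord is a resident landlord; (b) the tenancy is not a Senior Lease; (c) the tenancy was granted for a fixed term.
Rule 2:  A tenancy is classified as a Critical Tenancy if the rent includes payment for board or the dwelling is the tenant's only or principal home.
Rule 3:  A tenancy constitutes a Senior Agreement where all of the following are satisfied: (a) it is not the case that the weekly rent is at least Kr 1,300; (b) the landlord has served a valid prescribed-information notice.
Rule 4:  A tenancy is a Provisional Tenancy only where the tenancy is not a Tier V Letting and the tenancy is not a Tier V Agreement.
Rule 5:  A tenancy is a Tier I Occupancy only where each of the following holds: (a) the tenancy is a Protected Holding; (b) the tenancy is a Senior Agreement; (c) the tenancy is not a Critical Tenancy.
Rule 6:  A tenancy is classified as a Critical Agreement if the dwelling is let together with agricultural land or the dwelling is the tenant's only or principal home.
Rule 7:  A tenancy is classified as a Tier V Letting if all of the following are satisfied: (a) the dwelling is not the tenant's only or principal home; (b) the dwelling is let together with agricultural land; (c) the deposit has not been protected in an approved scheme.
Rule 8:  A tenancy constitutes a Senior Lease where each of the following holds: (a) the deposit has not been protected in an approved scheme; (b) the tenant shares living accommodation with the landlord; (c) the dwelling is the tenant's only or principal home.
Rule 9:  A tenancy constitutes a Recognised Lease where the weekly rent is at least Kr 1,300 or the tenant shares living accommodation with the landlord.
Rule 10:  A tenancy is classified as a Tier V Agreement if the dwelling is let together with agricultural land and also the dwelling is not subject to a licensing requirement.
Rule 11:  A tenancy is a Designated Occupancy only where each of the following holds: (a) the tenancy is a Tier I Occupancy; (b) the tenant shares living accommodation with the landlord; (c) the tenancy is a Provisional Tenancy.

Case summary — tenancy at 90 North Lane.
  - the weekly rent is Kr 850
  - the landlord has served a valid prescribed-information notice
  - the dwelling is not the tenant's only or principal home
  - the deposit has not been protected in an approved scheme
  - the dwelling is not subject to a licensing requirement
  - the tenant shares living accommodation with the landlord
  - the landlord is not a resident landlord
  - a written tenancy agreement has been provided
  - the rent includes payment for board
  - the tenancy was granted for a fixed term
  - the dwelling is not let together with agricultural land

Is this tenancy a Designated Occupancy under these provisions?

No

rule 8 — Senior Lease: [the deposit has not been protected in an approved scheme? yes] AND [the tenant shares living accommodation with the landlord? yes] AND [the dwelling is the tenant's only or principal home? no] → not satisfied.
rule 1 — Protected Holding: [the landlord is a resident landlord? no] OR [not a Senior Lease (rule 8)? yes] OR [the tenancy was granted for a fixed term? yes] → satisfied.
rule 3 — Senior Agreement: [weekly rent: Kr 850 ≥ Kr 1,300? no, so negated condition yes] AND [the landlord has served a valid prescribed-information notice? yes] → satisfied.
rule 2 — Critical Tenancy: [the rent includes payment for board? yes] OR [the dwelling is the tenant's only or principal home? no] → satisfied.
rule 5 — Tier I Occupancy: [Protected Holding (rule 1)? yes] AND [Senior Agreement (rule 3)? yes] AND [not a Critical Tenancy (rule 2)? no] → not satisfied.
rule 7 — Tier V Letting: [the dwelling is not the tenant's only or principal home? yes] AND [the dwelling is let together with agricultural land? no] AND [the deposit has not been protected in an approved scheme? yes] → not satisfied.
rule 10 — Tier V Agreement: [the dwelling is let together with agricultural land? no] AND [the dwelling is not subject to a licensing requirement? yes] → not satisfied.
rule 4 — Provisional Tenancy: [not a Tier V Letting (rule 7)? yes] AND [not a Tier V Agreement (rule 10)? yes] → satisfied.
rule 11 — Designated Occupancy: [Tier I Occupancy (rule 5)? no] AND [the tenant shares living accommodation with the landlord? yes] AND [Provisional Tenancy (rule 4)? yes] → not satisfied.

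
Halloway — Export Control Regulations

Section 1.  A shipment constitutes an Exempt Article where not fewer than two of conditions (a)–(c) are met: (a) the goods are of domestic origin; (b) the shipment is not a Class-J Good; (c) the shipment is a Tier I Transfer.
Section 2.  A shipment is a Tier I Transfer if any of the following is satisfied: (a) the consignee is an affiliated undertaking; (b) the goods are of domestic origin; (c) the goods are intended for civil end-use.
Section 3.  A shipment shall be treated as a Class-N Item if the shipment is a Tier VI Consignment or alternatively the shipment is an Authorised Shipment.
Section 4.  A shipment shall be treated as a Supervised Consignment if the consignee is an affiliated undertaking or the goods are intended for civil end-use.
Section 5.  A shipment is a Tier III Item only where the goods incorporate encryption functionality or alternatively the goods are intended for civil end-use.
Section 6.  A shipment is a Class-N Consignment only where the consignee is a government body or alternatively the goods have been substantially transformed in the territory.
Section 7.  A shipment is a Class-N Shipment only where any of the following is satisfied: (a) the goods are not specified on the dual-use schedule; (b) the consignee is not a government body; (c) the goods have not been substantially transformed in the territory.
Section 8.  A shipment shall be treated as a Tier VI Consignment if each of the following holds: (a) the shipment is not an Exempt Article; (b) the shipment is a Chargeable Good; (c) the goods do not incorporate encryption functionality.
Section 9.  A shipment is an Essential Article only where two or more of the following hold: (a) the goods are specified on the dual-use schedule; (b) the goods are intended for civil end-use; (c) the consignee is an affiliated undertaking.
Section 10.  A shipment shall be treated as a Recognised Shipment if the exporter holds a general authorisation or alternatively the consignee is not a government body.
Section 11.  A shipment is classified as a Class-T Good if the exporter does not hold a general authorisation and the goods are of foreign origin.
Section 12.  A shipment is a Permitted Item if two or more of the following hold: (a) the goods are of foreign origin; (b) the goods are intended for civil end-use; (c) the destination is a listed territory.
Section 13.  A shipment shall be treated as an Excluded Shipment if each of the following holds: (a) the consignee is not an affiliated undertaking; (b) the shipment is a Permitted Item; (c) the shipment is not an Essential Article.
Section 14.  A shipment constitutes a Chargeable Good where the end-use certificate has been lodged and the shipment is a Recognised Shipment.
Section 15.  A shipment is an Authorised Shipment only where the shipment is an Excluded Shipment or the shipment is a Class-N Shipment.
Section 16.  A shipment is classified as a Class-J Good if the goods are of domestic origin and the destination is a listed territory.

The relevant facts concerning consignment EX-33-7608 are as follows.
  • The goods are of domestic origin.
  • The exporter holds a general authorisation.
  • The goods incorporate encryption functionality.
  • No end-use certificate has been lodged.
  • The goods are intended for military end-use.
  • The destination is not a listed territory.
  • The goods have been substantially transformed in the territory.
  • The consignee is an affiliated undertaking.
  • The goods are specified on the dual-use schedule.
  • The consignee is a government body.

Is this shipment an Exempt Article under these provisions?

Yes

section 16 — Class-J Good: [the goods are of domestic origin? yes] AND [the destination is a listed territory? no] → not satisfied.
section 2 — Tier I Transfer: [the consignee is an affiliated undertaking? yes] OR [the goods are of domestic origin? yes] OR [the goods are intended for civil end-use? no] → satisfied.
section 1 — Exempt Article: the goods are of domestic origin? yes; not a Class-J Good (section 16)? yes; Tier I Transfer (section 2)? yes — 3 of 3 hold (need ≥2) → satisfied.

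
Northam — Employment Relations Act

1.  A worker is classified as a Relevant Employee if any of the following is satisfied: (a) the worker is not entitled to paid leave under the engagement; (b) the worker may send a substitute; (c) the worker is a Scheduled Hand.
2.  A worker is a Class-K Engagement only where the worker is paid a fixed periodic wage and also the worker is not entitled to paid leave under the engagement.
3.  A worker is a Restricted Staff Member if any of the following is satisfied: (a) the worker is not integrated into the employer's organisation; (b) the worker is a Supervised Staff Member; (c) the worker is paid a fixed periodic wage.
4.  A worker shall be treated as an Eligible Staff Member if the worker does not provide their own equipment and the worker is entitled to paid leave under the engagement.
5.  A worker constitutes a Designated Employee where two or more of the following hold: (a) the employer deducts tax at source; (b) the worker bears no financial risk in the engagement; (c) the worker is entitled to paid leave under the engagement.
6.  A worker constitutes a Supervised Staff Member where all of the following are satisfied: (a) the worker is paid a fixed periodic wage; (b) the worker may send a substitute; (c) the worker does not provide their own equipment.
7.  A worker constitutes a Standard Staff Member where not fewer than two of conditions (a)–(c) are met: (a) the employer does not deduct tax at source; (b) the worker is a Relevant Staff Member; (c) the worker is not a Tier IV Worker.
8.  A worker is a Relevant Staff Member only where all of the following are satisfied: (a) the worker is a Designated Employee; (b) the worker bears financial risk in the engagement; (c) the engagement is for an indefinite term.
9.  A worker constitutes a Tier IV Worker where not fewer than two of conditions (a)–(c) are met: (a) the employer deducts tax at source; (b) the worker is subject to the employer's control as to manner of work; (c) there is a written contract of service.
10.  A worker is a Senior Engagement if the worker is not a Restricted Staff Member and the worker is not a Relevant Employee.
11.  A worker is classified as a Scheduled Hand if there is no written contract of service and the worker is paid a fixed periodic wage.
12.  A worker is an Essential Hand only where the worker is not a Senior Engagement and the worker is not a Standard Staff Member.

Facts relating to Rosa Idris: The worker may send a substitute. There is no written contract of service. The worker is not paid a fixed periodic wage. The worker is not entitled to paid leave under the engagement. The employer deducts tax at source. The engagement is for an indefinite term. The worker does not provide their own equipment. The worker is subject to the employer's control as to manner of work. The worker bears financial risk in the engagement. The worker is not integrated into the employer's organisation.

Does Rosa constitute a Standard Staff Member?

No

paragraph 5 — Designated Employee: the employer deducts tax at source? yes; the worker bears no financial risk in the engagement? no; the worker is entitled to paid leave under the engagement? no — 1 of 3 hold (need ≥2) → not satisfied.
paragraph 8 — Relevant Staff Member: [Designated Employee (paragraph 5)? no] AND [the worker bears financial risk in the engagement? yes] AND [the engagement is for an indefinite term? yes] → not satisfied.
paragraph 9 — Tier IV Worker: the employer deducts tax at source? yes; the worker is subject to the employer's control as to manner of work? yes; there is a written contract of service? no — 2 of 3 hold (need ≥2) → satisfied.
paragraph 7 — Standard Staff Member: the employer does not deduct tax at source? no; Relevant Staff Member (paragraph 8)? no; not a Tier IV Worker (paragraph 9)? no — 0 of 3 hold (need ≥2) → not satisfied.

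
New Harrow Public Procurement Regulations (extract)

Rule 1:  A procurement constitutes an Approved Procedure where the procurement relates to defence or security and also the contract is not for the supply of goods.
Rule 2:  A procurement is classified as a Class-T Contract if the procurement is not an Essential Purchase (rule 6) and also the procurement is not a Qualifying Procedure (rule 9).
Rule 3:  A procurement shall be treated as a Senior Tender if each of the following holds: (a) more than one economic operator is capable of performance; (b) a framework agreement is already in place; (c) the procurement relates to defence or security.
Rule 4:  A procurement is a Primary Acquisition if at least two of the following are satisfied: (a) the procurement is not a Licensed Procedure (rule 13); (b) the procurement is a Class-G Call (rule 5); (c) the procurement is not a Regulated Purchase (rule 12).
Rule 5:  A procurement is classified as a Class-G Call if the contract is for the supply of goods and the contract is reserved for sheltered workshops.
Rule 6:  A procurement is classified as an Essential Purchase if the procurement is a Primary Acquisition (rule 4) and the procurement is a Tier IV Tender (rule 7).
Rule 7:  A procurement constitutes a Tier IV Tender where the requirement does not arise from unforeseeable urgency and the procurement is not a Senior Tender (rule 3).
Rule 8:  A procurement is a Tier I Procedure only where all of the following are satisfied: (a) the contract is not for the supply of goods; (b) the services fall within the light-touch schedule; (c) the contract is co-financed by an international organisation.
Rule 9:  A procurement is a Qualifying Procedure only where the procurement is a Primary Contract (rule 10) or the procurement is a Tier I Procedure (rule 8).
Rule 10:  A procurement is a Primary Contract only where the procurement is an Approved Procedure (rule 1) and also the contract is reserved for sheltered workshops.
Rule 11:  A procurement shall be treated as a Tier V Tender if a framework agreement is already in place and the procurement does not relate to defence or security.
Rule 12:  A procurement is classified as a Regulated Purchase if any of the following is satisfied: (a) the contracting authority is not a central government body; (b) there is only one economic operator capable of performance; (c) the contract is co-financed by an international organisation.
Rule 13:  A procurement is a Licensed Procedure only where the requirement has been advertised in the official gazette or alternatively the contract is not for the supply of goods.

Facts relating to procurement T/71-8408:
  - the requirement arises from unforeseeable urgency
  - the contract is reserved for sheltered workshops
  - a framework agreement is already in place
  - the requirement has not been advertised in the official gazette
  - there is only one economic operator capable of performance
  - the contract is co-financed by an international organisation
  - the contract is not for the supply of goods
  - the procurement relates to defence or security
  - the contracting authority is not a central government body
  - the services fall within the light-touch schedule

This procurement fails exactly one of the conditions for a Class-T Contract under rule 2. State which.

Qualifying Procedure

rule 13 — Licensed Procedure: [the requirement has been advertised in the official gazette? no] OR [the contract is not for the supply of goods? yes] → satisfied.
rule 5 — Class-G Call: [the contract is for the supply of goods? no] AND [the contract is reserved for sheltered workshops? yes] → not satisfied.
rule 12 — Regulated Purchase: [the contracting authority is not a central government body? yes] OR [there is only one economic operator capable of performance? yes] OR [the contract is co-financed by an international organisation? yes] → satisfied.
rule 4 — Primary Acquisition: not a Licensed Procedure (rule 13)? no; Class-G Call (rule 5)? no; not a Regulated Purchase (rule 12)? no — 0 of 3 hold (need ≥2) → not satisfied.
rule 3 — Senior Tender: [more than one economic operator is capable of performance? no] AND [a framework agreement is already in place? yes] AND [the procurement relates to defence or security? yes] → not satisfied.
rule 7 — Tier IV Tender: [the requirement does not arise from unforeseeable urgency? no] AND [not a Senior Tender (rule 3)? yes] → not satisfied.
rule 6 — Essential Purchase: [Primary Acquisition (rule 4)? no] AND [Tier IV Tender (rule 7)? no] → not satisfied.
rule 1 — Approved Procedure: [the procurement relates to defence or security? yes] AND [the contract is not for the supply of goods? yes] → satisfied.
rule 10 — Primary Contract: [Approved Procedure (rule 1)? yes] AND [the contract is reserved for sheltered workshops? yes] → satisfied.
rule 8 — Tier I Procedure: [the contract is not for the supply of goods? yes] AND [the services fall within the light-touch schedule? yes] AND [the contract is co-financed by an international organisation? yes] → satisfied.
rule 9 — Qualifying Procedure: [Primary Contract (rule 10)? yes] OR [Tier I Procedure (rule 8)? yes] → satisfied.
rule 2 — Class-T Contract: [not an Essential Purchase (rule 6)? yes] AND [not a Qualifying Procedure (rule 9)? no] → not satisfied.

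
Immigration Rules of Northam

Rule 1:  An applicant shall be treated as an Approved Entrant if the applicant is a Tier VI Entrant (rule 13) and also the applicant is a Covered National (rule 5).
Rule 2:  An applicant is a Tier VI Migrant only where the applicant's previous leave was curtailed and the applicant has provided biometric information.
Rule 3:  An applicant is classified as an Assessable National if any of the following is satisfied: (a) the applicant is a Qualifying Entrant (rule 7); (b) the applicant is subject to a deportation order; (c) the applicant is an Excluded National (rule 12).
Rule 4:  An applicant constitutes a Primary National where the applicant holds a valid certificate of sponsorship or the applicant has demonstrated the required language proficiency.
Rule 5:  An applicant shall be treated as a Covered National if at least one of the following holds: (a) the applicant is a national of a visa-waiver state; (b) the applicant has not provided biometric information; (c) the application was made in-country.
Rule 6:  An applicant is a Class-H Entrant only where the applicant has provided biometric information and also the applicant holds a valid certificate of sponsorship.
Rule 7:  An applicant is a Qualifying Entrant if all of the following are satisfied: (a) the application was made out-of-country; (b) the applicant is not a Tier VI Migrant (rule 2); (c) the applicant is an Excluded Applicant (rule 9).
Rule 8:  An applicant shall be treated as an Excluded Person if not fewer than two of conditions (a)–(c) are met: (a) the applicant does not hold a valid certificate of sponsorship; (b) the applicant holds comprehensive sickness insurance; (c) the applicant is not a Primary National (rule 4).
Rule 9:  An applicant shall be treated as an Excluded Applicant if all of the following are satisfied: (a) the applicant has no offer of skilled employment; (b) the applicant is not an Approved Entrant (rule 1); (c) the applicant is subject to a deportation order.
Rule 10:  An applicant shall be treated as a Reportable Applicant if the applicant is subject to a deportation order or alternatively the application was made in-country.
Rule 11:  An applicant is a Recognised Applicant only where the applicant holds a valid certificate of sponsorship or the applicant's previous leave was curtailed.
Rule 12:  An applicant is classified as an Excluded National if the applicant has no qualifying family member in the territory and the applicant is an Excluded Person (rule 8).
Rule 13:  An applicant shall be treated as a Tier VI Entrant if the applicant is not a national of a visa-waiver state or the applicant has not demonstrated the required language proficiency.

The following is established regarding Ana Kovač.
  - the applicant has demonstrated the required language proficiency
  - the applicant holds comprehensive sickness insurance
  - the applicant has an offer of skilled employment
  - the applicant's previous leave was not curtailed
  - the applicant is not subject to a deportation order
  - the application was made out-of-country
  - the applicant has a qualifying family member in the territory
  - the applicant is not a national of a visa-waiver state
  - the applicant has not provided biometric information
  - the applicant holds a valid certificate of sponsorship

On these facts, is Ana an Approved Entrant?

Under rule 13: the applicant is not a national of a visa-waiver state? yes; or the applicant has not demonstrated the required language proficiency? no. So the applicant is a Tier VI Entrant.
Under rule 5: the applicant is a national of a visa-waiver state? no; or the applicant has not provided biometric information? yes; or the application was made in-country? no. So the applicant is a Covered National.
Under rule 1: Tier VI Entrant (rule 13)? yes; and Covered National (rule 5)? yes. So the applicant is an Approved Entrant.

Yes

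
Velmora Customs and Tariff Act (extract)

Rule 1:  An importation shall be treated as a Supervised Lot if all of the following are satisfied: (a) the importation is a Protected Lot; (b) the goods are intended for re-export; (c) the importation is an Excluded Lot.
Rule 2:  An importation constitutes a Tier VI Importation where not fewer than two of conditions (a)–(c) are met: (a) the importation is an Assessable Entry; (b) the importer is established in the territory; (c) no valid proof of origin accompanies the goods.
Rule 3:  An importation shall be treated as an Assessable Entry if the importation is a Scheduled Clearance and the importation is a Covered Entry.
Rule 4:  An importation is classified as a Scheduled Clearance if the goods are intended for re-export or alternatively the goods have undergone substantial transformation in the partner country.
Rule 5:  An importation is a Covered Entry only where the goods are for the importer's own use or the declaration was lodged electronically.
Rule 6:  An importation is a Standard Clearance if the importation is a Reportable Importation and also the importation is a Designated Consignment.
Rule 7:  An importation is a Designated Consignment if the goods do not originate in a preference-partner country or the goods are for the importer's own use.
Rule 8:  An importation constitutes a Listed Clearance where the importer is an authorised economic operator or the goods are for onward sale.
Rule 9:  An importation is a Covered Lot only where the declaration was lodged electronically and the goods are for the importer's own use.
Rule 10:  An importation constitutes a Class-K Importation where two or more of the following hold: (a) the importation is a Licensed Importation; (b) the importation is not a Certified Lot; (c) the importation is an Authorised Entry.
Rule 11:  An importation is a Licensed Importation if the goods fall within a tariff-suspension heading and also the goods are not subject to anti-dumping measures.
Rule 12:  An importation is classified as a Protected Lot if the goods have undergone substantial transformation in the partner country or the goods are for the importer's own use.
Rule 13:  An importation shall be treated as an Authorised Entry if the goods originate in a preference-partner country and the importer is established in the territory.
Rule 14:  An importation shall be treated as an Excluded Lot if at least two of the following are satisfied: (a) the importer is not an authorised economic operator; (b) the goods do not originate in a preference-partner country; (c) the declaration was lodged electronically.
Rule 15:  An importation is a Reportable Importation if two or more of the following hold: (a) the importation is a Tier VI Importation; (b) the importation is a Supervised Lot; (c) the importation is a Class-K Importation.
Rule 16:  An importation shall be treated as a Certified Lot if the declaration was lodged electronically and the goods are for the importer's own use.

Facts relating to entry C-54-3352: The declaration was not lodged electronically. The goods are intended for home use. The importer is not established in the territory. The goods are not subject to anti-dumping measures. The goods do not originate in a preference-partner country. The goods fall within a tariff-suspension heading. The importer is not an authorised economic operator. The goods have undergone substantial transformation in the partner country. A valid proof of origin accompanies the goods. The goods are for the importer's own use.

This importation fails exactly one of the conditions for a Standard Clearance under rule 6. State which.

Reportable Importation

rule 4 — Scheduled Clearance: [the goods are intended for re-export? no] OR [the goods have undergone substantial transformation in the partner country? yes] → satisfied.
rule 5 — Covered Entry: [the goods are for the importer's own use? yes] OR [the declaration was lodged electronically? no] → satisfied.
rule 3 — Assessable Entry: [Scheduled Clearance (rule 4)? yes] AND [Covered Entry (rule 5)? yes] → satisfied.
rule 2 — Tier VI Importation: Assessable Entry (rule 3)? yes; the importer is established in the territory? no; no valid proof of origin accompanies the goods? no — 1 of 3 hold (need ≥2) → not satisfied.
rule 12 — Protected Lot: [the goods have undergone substantial transformation in the partner country? yes] OR [the goods are for the importer's own use? yes] → satisfied.
rule 14 — Excluded Lot: the importer is not an authorised economic operator? yes; the goods do not originate in a preference-partner country? yes; the declaration was lodged electronically? no — 2 of 3 hold (need ≥2) → satisfied.
rule 1 — Supervised Lot: [Protected Lot (rule 12)? yes] AND [the goods are intended for re-export? no] AND [Excluded Lot (rule 14)? yes] → not satisfied.
rule 11 — Licensed Importation: [the goods fall within a tariff-suspension heading? yes] AND [the goods are not subject to anti-dumping measures? yes] → satisfied.
rule 16 — Certified Lot: [the declaration was lodged electronically? no] AND [the goods are for the importer's own use? yes] → not satisfied.
rule 13 — Authorised Entry: [the goods originate in a preference-partner country? no] AND [the importer is established in the territory? no] → not satisfied.
rule 10 — Class-K Importation: Licensed Importation (rule 11)? yes; not a Certified Lot (rule 16)? yes; Authorised Entry (rule 13)? no — 2 of 3 hold (need ≥2) → satisfied.
rule 15 — Reportable Importation: Tier VI Importation (rule 2)? no; Supervised Lot (rule 1)? no; Class-K Importation (rule 10)? yes — 1 of 3 hold (need ≥2) → not satisfied.
rule 7 — Designated Consignment: [the goods do not originate in a preference-partner country? yes] OR [the goods are for the importer's own use? yes] → satisfied.
rule 6 — Standard Clearance: [Reportable Importation (rule 15)? no] AND [Designated Consignment (rule 7)? yes] → not satisfied.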